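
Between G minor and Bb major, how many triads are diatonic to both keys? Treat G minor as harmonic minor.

Diatonic triads of G minor (harmonic minor): Gm (i), Adim (ii°), Bbaug (III+), Cm (iv), D (V), Eb (VI), F#dim (vii°).
Diatonic triads of Bb major: Bb (I), Cm (ii), Dm (iii), Eb (IV), F (V), Gm (vi), Adim (vii°).
Matching root and quality in both lists: Gm, Adim, Cm, Eb.
That gives 4 common triads.

4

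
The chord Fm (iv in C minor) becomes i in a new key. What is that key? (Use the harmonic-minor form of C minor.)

F minor

The numeral i denotes a minor triad on scale degree 1. With F on degree 1, the tonic of the new key is F.
Degree 1 carries a minor triad in minor keys, so the destination is F minor.
Check: the diatonic triads of F minor (natural minor) are Fm (i), Gdim (ii°), Ab (III), Bbm (iv), Cm (v), Db (VI), Eb (VII) — Fm is indeed i.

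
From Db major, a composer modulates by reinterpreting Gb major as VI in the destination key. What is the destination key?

The numeral VI denotes a major triad on scale degree 6. With Gb on degree 6, the tonic of the new key is Bb.
Degree 6 carries a major triad in minor keys, so the destination is Bb minor.
Check: the diatonic triads of Bb minor (natural minor) are Bbm (i), Cdim (ii°), Db (III), Ebm (iv), Fm (v), Gb (VI), Ab (VII) — Gb major is indeed VI.

Bb minor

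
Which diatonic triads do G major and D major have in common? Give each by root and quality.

Triads in G major: G (I), Am (ii), Bm (iii), C (IV), D (V), Em (vi), F#dim (vii°).
Triads in D major: D (I), Em (ii), F#m (iii), G (IV), A (V), Bm (vi), C#dim (vii°).
Shared triads with their functions: G (I in G major, IV in D major); Bm (iii in G major, vi in D major); D (V in G major, I in D major); Em (vi in G major, ii in D major).

G, Bm, D, Em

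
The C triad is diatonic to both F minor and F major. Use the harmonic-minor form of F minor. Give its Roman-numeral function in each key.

The scale of F minor (harmonic minor) is F G A♭ B♭ C D♭ E; C is degree 5, and the triad built there (C-E-G) is major, so it is V.
The scale of F major is F G A B♭ C D E; C is degree 5, and the triad built there (C-E-G) is major, so it is V.

V in F minor; V in F major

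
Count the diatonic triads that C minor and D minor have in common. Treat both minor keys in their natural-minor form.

Diatonic triads of C minor (natural minor): C minor (i), D diminished (ii°), Eb major (III), F minor (iv), G minor (v), Ab major (VI), Bb major (VII).
Diatonic triads of D minor (natural minor): D minor (i), E diminished (ii°), F major (III), G minor (iv), A minor (v), Bb major (VI), C major (VII).
Matching root and quality in both lists: G minor, Bb major.
That gives 2 common triads.

2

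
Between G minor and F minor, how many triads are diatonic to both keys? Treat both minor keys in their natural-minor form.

Diatonic triads of G minor (natural minor): G minor (i), A diminished (ii°), Bb major (III), C minor (iv), D minor (v), Eb major (VI), F major (VII).
Diatonic triads of F minor (natural minor): F minor (i), G diminished (ii°), Ab major (III), Bb minor (iv), C minor (v), Db major (VI), Eb major (VII).
Matching root and quality in both lists: C minor, Eb major.
That gives 2 common triads.

2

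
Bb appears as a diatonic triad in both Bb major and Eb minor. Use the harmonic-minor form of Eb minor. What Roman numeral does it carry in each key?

The scale of Bb major is Bb C D Eb F G A; Bb is degree 1, and the triad built there (Bb-D-F) is major, so it is I.
The scale of Eb minor (harmonic minor) is Eb F Gb Ab Bb Cb D; Bb is degree 5, and the triad built there (Bb-D-F) is major, so it is V.

I in Bb major; V in Eb minor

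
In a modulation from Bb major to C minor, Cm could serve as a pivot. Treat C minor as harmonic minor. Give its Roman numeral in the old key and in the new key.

ii in Bb major; i in C minor

The scale of Bb major is Bb C D Eb F G A; C is degree 2, and the triad built there (C-Eb-G) is minor, so it is ii.
The scale of C minor (harmonic minor) is C D Eb F G Ab B; C is degree 1, and the triad built there (C-Eb-G) is minor, so it is i.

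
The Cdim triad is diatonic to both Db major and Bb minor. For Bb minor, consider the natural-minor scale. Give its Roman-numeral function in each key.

The scale of Db major is Db Eb F Gb Ab Bb C; C is degree 7, and the triad built there (C-Eb-Gb) is diminished, so it is vii°.
The scale of Bb minor (natural minor) is Bb C Db Eb F Gb Ab; C is degree 2, and the triad built there (C-Eb-Gb) is diminished, so it is ii°.

vii° in Db major; ii° in Bb minor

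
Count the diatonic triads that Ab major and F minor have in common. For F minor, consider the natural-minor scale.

Diatonic triads of Ab major: Ab major (I), Bb minor (ii), C minor (iii), Db major (IV), Eb major (V), F minor (vi), G diminished (vii°).
Diatonic triads of F minor (natural minor): F minor (i), G diminished (ii°), Ab major (III), Bb minor (iv), C minor (v), Db major (VI), Eb major (VII).
Matching root and quality in both lists: Ab major, Bb minor, C minor, Db major, Eb major, F minor, G diminished.
That gives 7 common triads.

7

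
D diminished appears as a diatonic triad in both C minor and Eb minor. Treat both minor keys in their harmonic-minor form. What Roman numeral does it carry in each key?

ii° in C minor; vii° in Eb minor

The scale of C minor (harmonic minor) is C D Eb F G Ab B; D is degree 2, and the triad built there (D-F-Ab) is diminished, so it is ii°.
The scale of Eb minor (harmonic minor) is Eb F Gb Ab Bb Cb D; D is degree 7, and the triad built there (D-F-Ab) is diminished, so it is vii°.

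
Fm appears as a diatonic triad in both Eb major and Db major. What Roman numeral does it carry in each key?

The scale of Eb major is Eb F G Ab Bb C D; F is degree 2, and the triad built there (F-Ab-C) is minor, so it is ii.
The scale of Db major is Db Eb F Gb Ab Bb C; F is degree 3, and the triad built there (F-Ab-C) is minor, so it is iii.

ii in Eb major; iii in Db major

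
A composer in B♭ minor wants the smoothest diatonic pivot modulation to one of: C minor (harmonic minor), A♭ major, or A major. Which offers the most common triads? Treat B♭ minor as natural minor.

A♭ major

Triads of B♭ minor (natural minor): B♭m (i), Cdim (ii°), D♭ (III), E♭m (iv), Fm (v), G♭ (VI), A♭ (VII).
C minor (harmonic minor) shares 2: Fm, A♭.
A♭ major shares 4: B♭m, D♭, Fm, A♭.
A major shares 0: none.
The most common triads (4) are shared with A♭ major.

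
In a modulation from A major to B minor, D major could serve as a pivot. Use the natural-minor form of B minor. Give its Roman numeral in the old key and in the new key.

IV in A major; III in B minor

The scale of A major is A B C# D E F# G#; D is degree 4, and the triad built there (D-F#-A) is major, so it is IV.
The scale of B minor (natural minor) is B C# D E F# G A; D is degree 3, and the triad built there (D-F#-A) is major, so it is III.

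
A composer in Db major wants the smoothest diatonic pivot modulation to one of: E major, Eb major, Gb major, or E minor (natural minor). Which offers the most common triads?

Triads of Db major: Db major (I), Eb minor (ii), F minor (iii), Gb major (IV), Ab major (V), Bb minor (vi), C diminished (vii°).
E major shares 0: none.
Eb major shares 2: Fm, Ab.
Gb major shares 4: Db, Ebm, Gb, Bbm.
E minor (natural minor) shares 0: none.
The most common triads (4) are shared with Gb major.

Gb major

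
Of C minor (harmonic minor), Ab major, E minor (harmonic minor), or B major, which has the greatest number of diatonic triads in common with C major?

E minor

Triads of C major: C major (I), D minor (ii), E minor (iii), F major (IV), G major (V), A minor (vi), B diminished (vii°).
C minor (harmonic minor) shares 2: G, Bdim.
Ab major shares 0: none.
E minor (harmonic minor) shares 3: C, Em, Am.
B major shares 0: none.
The most common triads (3) are shared with E minor.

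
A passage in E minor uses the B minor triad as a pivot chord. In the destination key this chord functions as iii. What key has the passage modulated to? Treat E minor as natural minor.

G major

The numeral iii denotes a minor triad on scale degree 3. With B on degree 3, the tonic of the new key is G.
Degree 3 carries a minor triad in major keys, so the destination is G major.
Check: the diatonic triads of G major are G (I), Am (ii), Bm (iii), C (IV), D (V), Em (vi), F#dim (vii°) — B minor is indeed iii.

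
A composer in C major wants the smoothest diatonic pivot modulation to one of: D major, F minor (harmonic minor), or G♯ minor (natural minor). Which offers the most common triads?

Triads of C major: C (I), Dm (ii), Em (iii), F (IV), G (V), Am (vi), Bdim (vii°).
D major shares 2: Em, G.
F minor (harmonic minor) shares 1: C.
G♯ minor (natural minor) shares 0: none.
The most common triads (2) are shared with D major.

D major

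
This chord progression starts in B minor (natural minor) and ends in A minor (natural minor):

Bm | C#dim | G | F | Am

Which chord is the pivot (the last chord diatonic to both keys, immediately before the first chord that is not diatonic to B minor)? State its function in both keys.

Chords diatonic to B minor: Bm, C#dim, D, Em, F#m, G, A.
Reading the progression, the first chord not in that set is F, so the modulation leaves B minor there.
The chord immediately before F is G, which is diatonic to both keys: VI in B minor and VII in A minor.

G — VI in B minor, VII in A minor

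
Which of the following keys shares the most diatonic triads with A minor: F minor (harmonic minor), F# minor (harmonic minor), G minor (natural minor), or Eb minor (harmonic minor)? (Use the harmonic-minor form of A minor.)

Triads of A minor (harmonic minor): A minor (i), B diminished (ii°), C augmented (III+), D minor (iv), E major (V), F major (VI), G# diminished (vii°).
F minor (harmonic minor) shares 0: none.
F# minor (harmonic minor) shares 1: G#dim.
G minor (natural minor) shares 2: Dm, F.
Eb minor (harmonic minor) shares 0: none.
The most common triads (2) are shared with G minor.

G minor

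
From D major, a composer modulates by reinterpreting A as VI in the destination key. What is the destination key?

C# minor

The numeral VI denotes a major triad on scale degree 6. With A on degree 6, the tonic of the new key is C#.
Degree 6 carries a major triad in minor keys, so the destination is C# minor.
Check: the diatonic triads of C# minor (natural minor) are C#m (i), D#dim (ii°), E (III), F#m (iv), G#m (v), A (VI), B (VII) — A is indeed VI.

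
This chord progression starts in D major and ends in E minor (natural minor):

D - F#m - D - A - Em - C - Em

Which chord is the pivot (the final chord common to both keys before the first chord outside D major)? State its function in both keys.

Chords diatonic to D major: D, Em, F#m, G, A, Bm, C#dim.
Reading the progression, the first chord not in that set is C, so the modulation leaves D major there.
The chord immediately before C is Em, which is diatonic to both keys: ii in D major and i in E minor.

Em — ii in D major, i in E minor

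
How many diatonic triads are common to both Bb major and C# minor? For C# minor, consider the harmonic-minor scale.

0

Diatonic triads of Bb major: Bb major (I), C minor (ii), D minor (iii), Eb major (IV), F major (V), G minor (vi), A diminished (vii°).
Diatonic triads of C# minor (harmonic minor): C# minor (i), D# diminished (ii°), E augmented (III+), F# minor (iv), G# major (V), A major (VI), B# diminished (vii°).
No triad has the same root and quality in both keys.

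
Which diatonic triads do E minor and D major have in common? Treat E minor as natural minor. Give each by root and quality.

Em, G, Bm, D

Triads in E minor (natural minor): Em (i), F#dim (ii°), G (III), Am (iv), Bm (v), C (VI), D (VII).
Triads in D major: D (I), Em (ii), F#m (iii), G (IV), A (V), Bm (vi), C#dim (vii°).
Shared triads with their functions: Em (i in E minor, ii in D major); G (III in E minor, IV in D major); Bm (v in E minor, vi in D major); D (VII in E minor, I in D major).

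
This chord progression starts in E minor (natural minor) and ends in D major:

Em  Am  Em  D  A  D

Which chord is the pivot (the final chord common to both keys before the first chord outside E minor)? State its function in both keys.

D — VII in E minor, I in D major

Chords diatonic to E minor: Em, F#dim, G, Am, Bm, C, D.
Reading the progression, the first chord not in that set is A, so the modulation leaves E minor there.
The chord immediately before A is D, which is diatonic to both keys: VII in E minor and I in D major.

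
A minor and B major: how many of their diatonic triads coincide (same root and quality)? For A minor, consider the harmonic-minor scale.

1

Diatonic triads of A minor (harmonic minor): Am (i), Bdim (ii°), Caug (III+), Dm (iv), E (V), F (VI), G#dim (vii°).
Diatonic triads of B major: B (I), C#m (ii), D#m (iii), E (IV), F# (V), G#m (vi), A#dim (vii°).
Matching root and quality in both lists: E.
That gives 1 common triad.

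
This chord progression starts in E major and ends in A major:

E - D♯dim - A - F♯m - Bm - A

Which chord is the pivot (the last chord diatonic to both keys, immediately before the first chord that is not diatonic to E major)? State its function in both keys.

Chords diatonic to E major: E, F♯m, G♯m, A, B, C♯m, D♯dim.
Reading the progression, the first chord not in that set is Bm, so the modulation leaves E major there.
The chord immediately before Bm is F♯m, which is diatonic to both keys: ii in E major and vi in A major.

F♯m — ii in E major, vi in A major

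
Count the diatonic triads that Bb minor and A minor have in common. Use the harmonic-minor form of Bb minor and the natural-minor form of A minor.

Diatonic triads of Bb minor (harmonic minor): Bbm (i), Cdim (ii°), Dbaug (III+), Ebm (iv), F (V), Gb (VI), Adim (vii°).
Diatonic triads of A minor (natural minor): Am (i), Bdim (ii°), C (III), Dm (iv), Em (v), F (VI), G (VII).
Matching root and quality in both lists: F.
That gives 1 common triad.

1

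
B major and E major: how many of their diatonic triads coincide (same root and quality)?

Diatonic triads of B major: B (I), C#m (ii), D#m (iii), E (IV), F# (V), G#m (vi), A#dim (vii°).
Diatonic triads of E major: E (I), F#m (ii), G#m (iii), A (IV), B (V), C#m (vi), D#dim (vii°).
Matching root and quality in both lists: B, C#m, E, G#m.
That gives 4 common triads.

4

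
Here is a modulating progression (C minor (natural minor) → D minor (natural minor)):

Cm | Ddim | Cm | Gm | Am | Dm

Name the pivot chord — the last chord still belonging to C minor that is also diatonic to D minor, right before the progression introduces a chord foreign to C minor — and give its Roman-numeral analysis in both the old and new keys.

Chords diatonic to C minor: Cm, Ddim, Eb, Fm, Gm, Ab, Bb.
Reading the progression, the first chord not in that set is Am, so the modulation leaves C minor there.
The chord immediately before Am is Gm, which is diatonic to both keys: v in C minor and iv in D minor.

Gm — v in C minor, iv in D minor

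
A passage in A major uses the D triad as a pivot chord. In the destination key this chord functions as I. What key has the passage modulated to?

The numeral I denotes a major triad on scale degree 1. With D on degree 1, the tonic of the new key is D.
Degree 1 carries a major triad in major keys, so the destination is D major.
Check: the diatonic triads of D major are D (I), Em (ii), F#m (iii), G (IV), A (V), Bm (vi), C#dim (vii°) — D is indeed I.

D major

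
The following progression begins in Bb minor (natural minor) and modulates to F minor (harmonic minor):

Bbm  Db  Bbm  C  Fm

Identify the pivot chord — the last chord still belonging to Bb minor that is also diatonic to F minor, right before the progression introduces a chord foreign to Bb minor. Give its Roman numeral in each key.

Chords diatonic to Bb minor: Bbm, Cdim, Db, Ebm, Fm, Gb, Ab.
Reading the progression, the first chord not in that set is C, so the modulation leaves Bb minor there.
The chord immediately before C is Bbm, which is diatonic to both keys: i in Bb minor and iv in F minor.

Bbm — i in Bb minor, iv in F minor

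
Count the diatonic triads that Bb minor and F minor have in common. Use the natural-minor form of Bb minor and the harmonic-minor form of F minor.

3

Diatonic triads of Bb minor (natural minor): Bb minor (i), C diminished (ii°), Db major (III), Eb minor (iv), F minor (v), Gb major (VI), Ab major (VII).
Diatonic triads of F minor (harmonic minor): F minor (i), G diminished (ii°), Ab augmented (III+), Bb minor (iv), C major (V), Db major (VI), E diminished (vii°).
Matching root and quality in both lists: Bb minor, Db major, F minor.
That gives 3 common triads.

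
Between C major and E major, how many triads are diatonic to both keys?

Diatonic triads of C major: C (I), Dm (ii), Em (iii), F (IV), G (V), Am (vi), Bdim (vii°).
Diatonic triads of E major: E (I), F#m (ii), G#m (iii), A (IV), B (V), C#m (vi), D#dim (vii°).
No triad has the same root and quality in both keys.

0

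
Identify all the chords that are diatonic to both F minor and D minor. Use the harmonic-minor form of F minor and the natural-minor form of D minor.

Triads in F minor (harmonic minor): F minor (i), G diminished (ii°), A♭ augmented (III+), B♭ minor (iv), C major (V), D♭ major (VI), E diminished (vii°).
Triads in D minor (natural minor): D minor (i), E diminished (ii°), F major (III), G minor (iv), A minor (v), B♭ major (VI), C major (VII).
Shared triads with their functions: C major (V in F minor, VII in D minor); E diminished (vii° in F minor, ii° in D minor).

C, Edim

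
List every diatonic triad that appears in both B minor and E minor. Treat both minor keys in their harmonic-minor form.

Em

Triads in B minor (harmonic minor): Bm (i), C#dim (ii°), Daug (III+), Em (iv), F# (V), G (VI), A#dim (vii°).
Triads in E minor (harmonic minor): Em (i), F#dim (ii°), Gaug (III+), Am (iv), B (V), C (VI), D#dim (vii°).
Shared triads with their functions: Em (iv in B minor, i in E minor).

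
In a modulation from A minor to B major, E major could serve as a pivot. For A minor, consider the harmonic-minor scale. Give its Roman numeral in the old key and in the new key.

V in A minor; IV in B major

The scale of A minor (harmonic minor) is A B C D E F G#; E is degree 5, and the triad built there (E-G#-B) is major, so it is V.
The scale of B major is B C# D# E F# G# A#; E is degree 4, and the triad built there (E-G#-B) is major, so it is IV.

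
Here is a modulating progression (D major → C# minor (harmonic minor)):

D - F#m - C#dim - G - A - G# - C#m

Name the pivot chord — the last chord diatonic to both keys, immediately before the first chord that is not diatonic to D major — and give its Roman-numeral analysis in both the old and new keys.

A — V in D major, VI in C# minor

Chords diatonic to D major: D, Em, F#m, G, A, Bm, C#dim.
Reading the progression, the first chord not in that set is G#, so the modulation leaves D major there.
The chord immediately before G# is A, which is diatonic to both keys: V in D major and VI in C# minor.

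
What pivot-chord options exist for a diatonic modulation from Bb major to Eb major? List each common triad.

Triads in Bb major: Bb (I), Cm (ii), Dm (iii), Eb (IV), F (V), Gm (vi), Adim (vii°).
Triads in Eb major: Eb (I), Fm (ii), Gm (iii), Ab (IV), Bb (V), Cm (vi), Ddim (vii°).
Shared triads with their functions: Bb (I in Bb major, V in Eb major); Cm (ii in Bb major, vi in Eb major); Eb (IV in Bb major, I in Eb major); Gm (vi in Bb major, iii in Eb major).

Bb, Cm, Eb, Gm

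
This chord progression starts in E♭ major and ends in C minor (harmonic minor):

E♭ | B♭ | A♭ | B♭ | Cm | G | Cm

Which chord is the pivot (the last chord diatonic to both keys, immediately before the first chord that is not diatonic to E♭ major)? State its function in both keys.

Cm — vi in E♭ major, i in C minor

Chords diatonic to E♭ major: E♭, Fm, Gm, A♭, B♭, Cm, Ddim.
Reading the progression, the first chord not in that set is G, so the modulation leaves E♭ major there.
The chord immediately before G is Cm, which is diatonic to both keys: vi in E♭ major and i in C minor.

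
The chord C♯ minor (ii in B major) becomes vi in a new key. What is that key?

E major

The numeral vi denotes a minor triad on scale degree 6. With C♯ on degree 6, the tonic of the new key is E.
Degree 6 carries a minor triad in major keys, so the destination is E major.
Check: the diatonic triads of E major are E (I), F♯m (ii), G♯m (iii), A (IV), B (V), C♯m (vi), D♯dim (vii°) — C♯ minor is indeed vi.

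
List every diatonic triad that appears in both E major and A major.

Triads in E major: E (I), F♯m (ii), G♯m (iii), A (IV), B (V), C♯m (vi), D♯dim (vii°).
Triads in A major: A (I), Bm (ii), C♯m (iii), D (IV), E (V), F♯m (vi), G♯dim (vii°).
Shared triads with their functions: E (I in E major, V in A major); F♯m (ii in E major, vi in A major); A (IV in E major, I in A major); C♯m (vi in E major, iii in A major).

E, F♯m, A, C♯m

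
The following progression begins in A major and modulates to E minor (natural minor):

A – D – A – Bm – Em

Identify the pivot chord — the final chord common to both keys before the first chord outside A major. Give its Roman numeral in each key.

Chords diatonic to A major: A, Bm, C#m, D, E, F#m, G#dim.
Reading the progression, the first chord not in that set is Em, so the modulation leaves A major there.
The chord immediately before Em is Bm, which is diatonic to both keys: ii in A major and v in E minor.

Bm — ii in A major, v in E minor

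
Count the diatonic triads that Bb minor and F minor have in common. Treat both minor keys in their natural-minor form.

4

Diatonic triads of Bb minor (natural minor): Bb minor (i), C diminished (ii°), Db major (III), Eb minor (iv), F minor (v), Gb major (VI), Ab major (VII).
Diatonic triads of F minor (natural minor): F minor (i), G diminished (ii°), Ab major (III), Bb minor (iv), C minor (v), Db major (VI), Eb major (VII).
Matching root and quality in both lists: Bb minor, Db major, F minor, Ab major.
That gives 4 common triads.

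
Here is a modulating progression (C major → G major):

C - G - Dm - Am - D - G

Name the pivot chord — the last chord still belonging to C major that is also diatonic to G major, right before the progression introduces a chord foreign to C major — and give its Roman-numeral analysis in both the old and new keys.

Chords diatonic to C major: C, Dm, Em, F, G, Am, Bdim.
Reading the progression, the first chord not in that set is D, so the modulation leaves C major there.
The chord immediately before D is Am, which is diatonic to both keys: vi in C major and ii in G major.

Am — vi in C major, ii in G major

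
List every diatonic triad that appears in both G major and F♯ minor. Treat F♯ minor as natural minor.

Bm, D

Triads in G major: G (I), Am (ii), Bm (iii), C (IV), D (V), Em (vi), F♯dim (vii°).
Triads in F♯ minor (natural minor): F♯m (i), G♯dim (ii°), A (III), Bm (iv), C♯m (v), D (VI), E (VII).
Shared triads with their functions: Bm (iii in G major, iv in F♯ minor); D (V in G major, VI in F♯ minor).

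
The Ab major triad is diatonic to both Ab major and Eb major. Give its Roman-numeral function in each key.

The scale of Ab major is Ab Bb C Db Eb F G; Ab is degree 1, and the triad built there (Ab-C-Eb) is major, so it is I.
The scale of Eb major is Eb F G Ab Bb C D; Ab is degree 4, and the triad built there (Ab-C-Eb) is major, so it is IV.

I in Ab major; IV in Eb major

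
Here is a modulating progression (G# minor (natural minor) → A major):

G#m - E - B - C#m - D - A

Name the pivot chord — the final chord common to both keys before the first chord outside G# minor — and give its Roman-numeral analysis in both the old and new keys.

Chords diatonic to G# minor: G#m, A#dim, B, C#m, D#m, E, F#.
Reading the progression, the first chord not in that set is D, so the modulation leaves G# minor there.
The chord immediately before D is C#m, which is diatonic to both keys: iv in G# minor and iii in A major.

C#m — iv in G# minor, iii in A major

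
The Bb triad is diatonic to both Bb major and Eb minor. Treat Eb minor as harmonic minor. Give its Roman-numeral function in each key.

The scale of Bb major is Bb C D Eb F G A; Bb is degree 1, and the triad built there (Bb-D-F) is major, so it is I.
The scale of Eb minor (harmonic minor) is Eb F Gb Ab Bb Cb D; Bb is degree 5, and the triad built there (Bb-D-F) is major, so it is V.

I in Bb major; V in Eb minor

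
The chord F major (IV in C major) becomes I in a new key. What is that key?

F major

The numeral I denotes a major triad on scale degree 1. With F on degree 1, the tonic of the new key is F.
Degree 1 carries a major triad in major keys, so the destination is F major.
Check: the diatonic triads of F major are F (I), Gm (ii), Am (iii), Bb (IV), C (V), Dm (vi), Edim (vii°) — F major is indeed I.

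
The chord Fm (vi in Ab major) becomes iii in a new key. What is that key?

Db major

The numeral iii denotes a minor triad on scale degree 3. With F on degree 3, the tonic of the new key is Db.
Degree 3 carries a minor triad in major keys, so the destination is Db major.
Check: the diatonic triads of Db major are Db (I), Ebm (ii), Fm (iii), Gb (IV), Ab (V), Bbm (vi), Cdim (vii°) — Fm is indeed iii.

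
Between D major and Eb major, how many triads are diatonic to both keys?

Diatonic triads of D major: D (I), Em (ii), F#m (iii), G (IV), A (V), Bm (vi), C#dim (vii°).
Diatonic triads of Eb major: Eb (I), Fm (ii), Gm (iii), Ab (IV), Bb (V), Cm (vi), Ddim (vii°).
No triad has the same root and quality in both keys.

0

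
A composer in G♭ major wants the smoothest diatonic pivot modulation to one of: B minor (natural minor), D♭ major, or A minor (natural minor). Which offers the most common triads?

D♭ major

Triads of G♭ major: G♭ (I), A♭m (ii), B♭m (iii), C♭ (IV), D♭ (V), E♭m (vi), Fdim (vii°).
B minor (natural minor) shares 0: none.
D♭ major shares 4: G♭, B♭m, D♭, E♭m.
A minor (natural minor) shares 0: none.
The most common triads (4) are shared with D♭ major.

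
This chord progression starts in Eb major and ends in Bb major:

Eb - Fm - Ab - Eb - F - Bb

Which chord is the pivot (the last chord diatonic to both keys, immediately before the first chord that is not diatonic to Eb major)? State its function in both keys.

Eb — I in Eb major, IV in Bb major

Chords diatonic to Eb major: Eb, Fm, Gm, Ab, Bb, Cm, Ddim.
Reading the progression, the first chord not in that set is F, so the modulation leaves Eb major there.
The chord immediately before F is Eb, which is diatonic to both keys: I in Eb major and IV in Bb major.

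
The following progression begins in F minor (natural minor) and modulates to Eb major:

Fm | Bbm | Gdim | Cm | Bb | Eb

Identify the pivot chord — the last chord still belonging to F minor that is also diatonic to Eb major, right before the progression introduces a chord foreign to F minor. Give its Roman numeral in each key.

Cm — v in F minor, vi in Eb major

Chords diatonic to F minor: Fm, Gdim, Ab, Bbm, Cm, Db, Eb.
Reading the progression, the first chord not in that set is Bb, so the modulation leaves F minor there.
The chord immediately before Bb is Cm, which is diatonic to both keys: v in F minor and vi in Eb major.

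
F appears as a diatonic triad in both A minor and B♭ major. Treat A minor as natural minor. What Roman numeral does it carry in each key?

The scale of A minor (natural minor) is A B C D E F G; F is degree 6, and the triad built there (F-A-C) is major, so it is VI.
The scale of B♭ major is B♭ C D E♭ F G A; F is degree 5, and the triad built there (F-A-C) is major, so it is V.

VI in A minor; V in B♭ major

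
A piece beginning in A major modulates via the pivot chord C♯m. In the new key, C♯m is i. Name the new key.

C♯ minor

The numeral i denotes a minor triad on scale degree 1. With C♯ on degree 1, the tonic of the new key is C♯.
Degree 1 carries a minor triad in minor keys, so the destination is C♯ minor.
Check: the diatonic triads of C♯ minor (natural minor) are C♯m (i), D♯dim (ii°), E (III), F♯m (iv), G♯m (v), A (VI), B (VII) — C♯m is indeed i.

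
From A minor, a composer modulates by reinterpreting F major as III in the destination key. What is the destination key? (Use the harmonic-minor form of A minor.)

D minor

The numeral III denotes a major triad on scale degree 3. With F on degree 3, the tonic of the new key is D.
Degree 3 carries a major triad in natural-minor keys, so the destination is D minor.
Check: the diatonic triads of D minor (natural minor) are Dm (i), Edim (ii°), F (III), Gm (iv), Am (v), Bb (VI), C (VII) — F major is indeed III.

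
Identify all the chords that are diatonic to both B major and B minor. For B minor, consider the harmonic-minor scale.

Triads in B major: B major (I), C# minor (ii), D# minor (iii), E major (IV), F# major (V), G# minor (vi), A# diminished (vii°).
Triads in B minor (harmonic minor): B minor (i), C# diminished (ii°), D augmented (III+), E minor (iv), F# major (V), G major (VI), A# diminished (vii°).
Shared triads with their functions: F# major (V in B major, V in B minor); A# diminished (vii° in B major, vii° in B minor).

F#, A#dim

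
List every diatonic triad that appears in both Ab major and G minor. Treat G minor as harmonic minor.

Cm, Eb

Triads in Ab major: Ab (I), Bbm (ii), Cm (iii), Db (IV), Eb (V), Fm (vi), Gdim (vii°).
Triads in G minor (harmonic minor): Gm (i), Adim (ii°), Bbaug (III+), Cm (iv), D (V), Eb (VI), F#dim (vii°).
Shared triads with their functions: Cm (iii in Ab major, iv in G minor); Eb (V in Ab major, VI in G minor).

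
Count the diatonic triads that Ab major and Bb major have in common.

Diatonic triads of Ab major: Ab major (I), Bb minor (ii), C minor (iii), Db major (IV), Eb major (V), F minor (vi), G diminished (vii°).
Diatonic triads of Bb major: Bb major (I), C minor (ii), D minor (iii), Eb major (IV), F major (V), G minor (vi), A diminished (vii°).
Matching root and quality in both lists: C minor, Eb major.
That gives 2 common triads.

2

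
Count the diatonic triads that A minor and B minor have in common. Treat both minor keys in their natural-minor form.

2

Diatonic triads of A minor (natural minor): Am (i), Bdim (ii°), C (III), Dm (iv), Em (v), F (VI), G (VII).
Diatonic triads of B minor (natural minor): Bm (i), C♯dim (ii°), D (III), Em (iv), F♯m (v), G (VI), A (VII).
Matching root and quality in both lists: Em, G.
That gives 2 common triads.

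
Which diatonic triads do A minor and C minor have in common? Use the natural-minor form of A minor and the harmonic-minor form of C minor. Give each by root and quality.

Bdim, G

Triads in A minor (natural minor): Am (i), Bdim (ii°), C (III), Dm (iv), Em (v), F (VI), G (VII).
Triads in C minor (harmonic minor): Cm (i), Ddim (ii°), Ebaug (III+), Fm (iv), G (V), Ab (VI), Bdim (vii°).
Shared triads with their functions: Bdim (ii° in A minor, vii° in C minor); G (VII in A minor, V in C minor).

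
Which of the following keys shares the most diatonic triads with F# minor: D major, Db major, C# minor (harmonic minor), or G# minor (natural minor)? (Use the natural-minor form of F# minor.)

Triads of F# minor (natural minor): F# minor (i), G# diminished (ii°), A major (III), B minor (iv), C# minor (v), D major (VI), E major (VII).
D major shares 4: F#m, A, Bm, D.
Db major shares 0: none.
C# minor (harmonic minor) shares 3: F#m, A, C#m.
G# minor (natural minor) shares 2: C#m, E.
The most common triads (4) are shared with D major.

D major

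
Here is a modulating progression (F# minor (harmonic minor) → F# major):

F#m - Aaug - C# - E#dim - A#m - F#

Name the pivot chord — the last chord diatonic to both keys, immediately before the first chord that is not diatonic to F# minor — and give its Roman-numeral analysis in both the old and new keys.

Chords diatonic to F# minor: F#m, G#dim, Aaug, Bm, C#, D, E#dim.
Reading the progression, the first chord not in that set is A#m, so the modulation leaves F# minor there.
The chord immediately before A#m is E#dim, which is diatonic to both keys: vii° in F# minor and vii° in F# major.

E#dim — vii° in F# minor, vii° in F# major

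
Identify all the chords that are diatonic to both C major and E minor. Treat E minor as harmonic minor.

C, Em, Am

Triads in C major: C (I), Dm (ii), Em (iii), F (IV), G (V), Am (vi), Bdim (vii°).
Triads in E minor (harmonic minor): Em (i), F#dim (ii°), Gaug (III+), Am (iv), B (V), C (VI), D#dim (vii°).
Shared triads with their functions: C (I in C major, VI in E minor); Em (iii in C major, i in E minor); Am (vi in C major, iv in E minor).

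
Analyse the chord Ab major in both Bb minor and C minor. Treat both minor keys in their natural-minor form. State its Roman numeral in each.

The scale of Bb minor (natural minor) is Bb C Db Eb F Gb Ab; Ab is degree 7, and the triad built there (Ab-C-Eb) is major, so it is VII.
The scale of C minor (natural minor) is C D Eb F G Ab Bb; Ab is degree 6, and the triad built there (Ab-C-Eb) is major, so it is VI.

VII in Bb minor; VI in C minor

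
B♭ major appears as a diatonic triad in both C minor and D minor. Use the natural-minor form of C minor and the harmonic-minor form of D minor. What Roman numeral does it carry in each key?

VII in C minor; VI in D minor

The scale of C minor (natural minor) is C D E♭ F G A♭ B♭; B♭ is degree 7, and the triad built there (B♭-D-F) is major, so it is VII.
The scale of D minor (harmonic minor) is D E F G A B♭ C♯; B♭ is degree 6, and the triad built there (B♭-D-F) is major, so it is VI.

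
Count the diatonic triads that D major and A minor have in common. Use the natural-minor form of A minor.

2

Diatonic triads of D major: D (I), Em (ii), F#m (iii), G (IV), A (V), Bm (vi), C#dim (vii°).
Diatonic triads of A minor (natural minor): Am (i), Bdim (ii°), C (III), Dm (iv), Em (v), F (VI), G (VII).
Matching root and quality in both lists: Em, G.
That gives 2 common triads.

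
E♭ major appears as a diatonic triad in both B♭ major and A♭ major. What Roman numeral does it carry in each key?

The scale of B♭ major is B♭ C D E♭ F G A; E♭ is degree 4, and the triad built there (E♭-G-B♭) is major, so it is IV.
The scale of A♭ major is A♭ B♭ C D♭ E♭ F G; E♭ is degree 5, and the triad built there (E♭-G-B♭) is major, so it is V.

IV in B♭ major; V in A♭ major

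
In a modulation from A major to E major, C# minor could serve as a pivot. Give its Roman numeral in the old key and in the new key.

iii in A major; vi in E major

The scale of A major is A B C# D E F# G#; C# is degree 3, and the triad built there (C#-E-G#) is minor, so it is iii.
The scale of E major is E F# G# A B C# D#; C# is degree 6, and the triad built there (C#-E-G#) is minor, so it is vi.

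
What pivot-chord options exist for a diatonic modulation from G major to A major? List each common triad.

Bm, D

Triads in G major: G major (I), A minor (ii), B minor (iii), C major (IV), D major (V), E minor (vi), F# diminished (vii°).
Triads in A major: A major (I), B minor (ii), C# minor (iii), D major (IV), E major (V), F# minor (vi), G# diminished (vii°).
Shared triads with their functions: B minor (iii in G major, ii in A major); D major (V in G major, IV in A major).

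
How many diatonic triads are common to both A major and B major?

2

Diatonic triads of A major: A major (I), B minor (ii), C# minor (iii), D major (IV), E major (V), F# minor (vi), G# diminished (vii°).
Diatonic triads of B major: B major (I), C# minor (ii), D# minor (iii), E major (IV), F# major (V), G# minor (vi), A# diminished (vii°).
Matching root and quality in both lists: C# minor, E major.
That gives 2 common triads.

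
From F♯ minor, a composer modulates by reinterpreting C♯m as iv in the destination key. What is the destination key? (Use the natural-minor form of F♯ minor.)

The numeral iv denotes a minor triad on scale degree 4. With C♯ on degree 4, the tonic of the new key is G♯.
Degree 4 carries a minor triad in minor keys, so the destination is G♯ minor.
Check: the diatonic triads of G♯ minor (natural minor) are G♯m (i), A♯dim (ii°), B (III), C♯m (iv), D♯m (v), E (VI), F♯ (VII) — C♯m is indeed iv.

G♯ minor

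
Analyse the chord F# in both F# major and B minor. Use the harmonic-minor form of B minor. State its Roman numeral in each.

The scale of F# major is F# G# A# B C# D# E#; F# is degree 1, and the triad built there (F#-A#-C#) is major, so it is I.
The scale of B minor (harmonic minor) is B C# D E F# G A#; F# is degree 5, and the triad built there (F#-A#-C#) is major, so it is V.

I in F# major; V in B minor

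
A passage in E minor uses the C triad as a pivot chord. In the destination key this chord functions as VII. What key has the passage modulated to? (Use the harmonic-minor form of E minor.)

The numeral VII denotes a major triad on scale degree 7. With C on degree 7, the tonic of the new key is D.
Degree 7 carries a major triad in natural-minor keys, so the destination is D minor.
Check: the diatonic triads of D minor (natural minor) are Dm (i), Edim (ii°), F (III), Gm (iv), Am (v), Bb (VI), C (VII) — C is indeed VII.

D minor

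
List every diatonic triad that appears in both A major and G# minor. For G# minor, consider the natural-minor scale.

C#m, E

Triads in A major: A (I), Bm (ii), C#m (iii), D (IV), E (V), F#m (vi), G#dim (vii°).
Triads in G# minor (natural minor): G#m (i), A#dim (ii°), B (III), C#m (iv), D#m (v), E (VI), F# (VII).
Shared triads with their functions: C#m (iii in A major, iv in G# minor); E (V in A major, VI in G# minor).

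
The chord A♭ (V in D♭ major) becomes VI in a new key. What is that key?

The numeral VI denotes a major triad on scale degree 6. With A♭ on degree 6, the tonic of the new key is C.
Degree 6 carries a major triad in minor keys, so the destination is C minor.
Check: the diatonic triads of C minor (natural minor) are Cm (i), Ddim (ii°), E♭ (III), Fm (iv), Gm (v), A♭ (VI), B♭ (VII) — A♭ is indeed VI.

C minor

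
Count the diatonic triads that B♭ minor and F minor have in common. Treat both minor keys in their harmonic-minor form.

1

Diatonic triads of B♭ minor (harmonic minor): B♭m (i), Cdim (ii°), D♭aug (III+), E♭m (iv), F (V), G♭ (VI), Adim (vii°).
Diatonic triads of F minor (harmonic minor): Fm (i), Gdim (ii°), A♭aug (III+), B♭m (iv), C (V), D♭ (VI), Edim (vii°).
Matching root and quality in both lists: B♭m.
That gives 1 common triad.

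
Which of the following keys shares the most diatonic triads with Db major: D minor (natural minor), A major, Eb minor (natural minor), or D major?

Triads of Db major: Db (I), Ebm (ii), Fm (iii), Gb (IV), Ab (V), Bbm (vi), Cdim (vii°).
D minor (natural minor) shares 0: none.
A major shares 0: none.
Eb minor (natural minor) shares 4: Db, Ebm, Gb, Bbm.
D major shares 0: none.
The most common triads (4) are shared with Eb minor.

Eb minor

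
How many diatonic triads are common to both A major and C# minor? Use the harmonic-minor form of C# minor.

Diatonic triads of A major: A (I), Bm (ii), C#m (iii), D (IV), E (V), F#m (vi), G#dim (vii°).
Diatonic triads of C# minor (harmonic minor): C#m (i), D#dim (ii°), Eaug (III+), F#m (iv), G# (V), A (VI), B#dim (vii°).
Matching root and quality in both lists: A, C#m, F#m.
That gives 3 common triads.

3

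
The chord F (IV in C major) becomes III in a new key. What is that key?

D minor

The numeral III denotes a major triad on scale degree 3. With F on degree 3, the tonic of the new key is D.
Degree 3 carries a major triad in natural-minor keys, so the destination is D minor.
Check: the diatonic triads of D minor (natural minor) are Dm (i), Edim (ii°), F (III), Gm (iv), Am (v), Bb (VI), C (VII) — F is indeed III.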